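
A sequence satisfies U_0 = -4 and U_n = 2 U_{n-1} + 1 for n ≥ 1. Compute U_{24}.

-50331649

The fixed point is 1/(1 - 2) = -1, so U_n + 1 = 2(U_{n-1} + 1).
Hence U_n = -3·2^n - 1.
U_{24} = -3·2^{24} - 1 = -3·16777216 - 1 = -50331649.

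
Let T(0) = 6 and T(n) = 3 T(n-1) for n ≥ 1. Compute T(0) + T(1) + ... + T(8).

T(1) = 3·6 = 18
T(2) = 3·18 = 54
T(3) = 3·54 = 162
T(4) = 3·162 = 486
T(5) = 3·486 = 1458
T(6) = 3·1458 = 4374
T(7) = 3·4374 = 13122
T(8) = 3·13122 = 39366
Sum = 6 + 18 + 54 + 162 + 486 + 1458 + 4374 + 13122 + 39366 = 59046

59046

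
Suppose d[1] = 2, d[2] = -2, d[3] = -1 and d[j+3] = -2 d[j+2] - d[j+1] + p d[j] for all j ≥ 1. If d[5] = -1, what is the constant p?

d[4] = 4 + 2p
d[5] = -7 - 6p
So -7 - 6p = -1, giving p = -1.

-1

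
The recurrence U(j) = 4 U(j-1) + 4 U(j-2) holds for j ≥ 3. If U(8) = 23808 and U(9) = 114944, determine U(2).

Rearranging, U(j-2) = (U(j) - 4 U(j-1)) / 4.
U(7) = (114944 - 4·23808) / 4 = 19712/4 = 4928
U(6) = (23808 - 4·4928) / 4 = 4096/4 = 1024
U(5) = (4928 - 4·1024) / 4 = 832/4 = 208
U(4) = (1024 - 4·208) / 4 = 192/4 = 48
U(3) = (208 - 4·48) / 4 = 16/4 = 4
U(2) = (48 - 4·4) / 4 = 32/4 = 8

8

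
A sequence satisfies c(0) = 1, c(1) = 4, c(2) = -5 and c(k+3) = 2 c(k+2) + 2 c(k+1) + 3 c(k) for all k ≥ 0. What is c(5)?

-5

c(3) = 2(-5) + 2(4) + 3(1) = 1
c(4) = 2(1) + 2(-5) + 3(4) = 4
c(5) = 2(4) + 2(1) + 3(-5) = -5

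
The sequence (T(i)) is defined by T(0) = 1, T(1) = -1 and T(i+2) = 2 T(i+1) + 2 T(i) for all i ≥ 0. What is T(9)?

-656

T(2) = 2*(-1) + 2*1 = 0
T(3) = 2*0 + 2*(-1) = -2
T(4) = 2*(-2) + 2*0 = -4
T(5) = 2*(-4) + 2*(-2) = -12
T(6) = 2*(-12) + 2*(-4) = -32
T(7) = 2*(-32) + 2*(-12) = -88
T(8) = 2*(-88) + 2*(-32) = -240
T(9) = 2*(-240) + 2*(-88) = -656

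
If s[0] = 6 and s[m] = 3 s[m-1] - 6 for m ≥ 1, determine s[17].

The fixed point is -6/(1 - 3) = 3, so s[m] - 3 = 3(s[m-1] - 3).
Hence s[m] = 3·3^m + 3.
s[17] = 3·3^{17} + 3 = 3·129140163 + 3 = 387420492.

387420492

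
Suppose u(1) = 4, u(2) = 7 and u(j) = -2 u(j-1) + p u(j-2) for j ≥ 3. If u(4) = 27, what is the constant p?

u(3) = -14 + 4p
u(4) = 28 - p
So 28 - p = 27, giving p = 1.

1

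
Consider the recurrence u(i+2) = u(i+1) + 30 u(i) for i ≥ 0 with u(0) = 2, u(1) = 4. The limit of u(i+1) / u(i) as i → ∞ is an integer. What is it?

The characteristic equation is r^2 - r - 30 = 0, which factors as (r - 6)(r + 5) = 0.
So the roots are 6 and -5. Since |6| > |-5| and the coefficient of 6^i is non-zero, the ratio tends to 6.

6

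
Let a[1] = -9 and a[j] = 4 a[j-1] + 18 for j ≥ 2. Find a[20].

-824633720838

The fixed point is 18/(1 - 4) = -6, so a[j] + 6 = 4(a[j-1] + 6).
Hence a[j] = -3·4^{j-1} - 6.
a[20] = -3·4^{19} - 6 = -3·274877906944 - 6 = -824633720838.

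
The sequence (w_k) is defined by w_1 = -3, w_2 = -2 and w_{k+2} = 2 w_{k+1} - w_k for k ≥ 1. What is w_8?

4

w_3 = 2*(-2) - (-3) = -1
w_4 = 2*(-1) - (-2) = 0
w_5 = 2*0 - (-1) = 1
w_6 = 2*1 - 0 = 2
w_7 = 2*2 - 1 = 3
w_8 = 2*3 - 2 = 4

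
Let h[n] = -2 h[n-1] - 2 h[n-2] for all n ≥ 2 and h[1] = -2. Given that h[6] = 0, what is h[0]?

2

Let h[0] = x.
h[2] = 4 - 2x
h[3] = -4 + 4x
h[4] = -4x
h[5] = 8
h[6] = -16 + 8x
So -16 + 8x = 0, giving x = 2.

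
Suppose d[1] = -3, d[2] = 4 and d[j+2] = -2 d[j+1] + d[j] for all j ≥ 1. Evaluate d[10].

5164

d[3] = -2(4) + (-3) = -11
d[4] = -2(-11) + 4 = 26
d[5] = -2(26) + (-11) = -63
d[6] = -2(-63) + 26 = 152
d[7] = -2(152) + (-63) = -367
d[8] = -2(-367) + 152 = 886
d[9] = -2(886) + (-367) = -2139
d[10] = -2(-2139) + 886 = 5164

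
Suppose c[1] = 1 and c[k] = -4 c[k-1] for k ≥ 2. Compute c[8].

c[2] = -4·1 = -4
c[3] = -4·(-4) = 16
c[4] = -4·16 = -64
c[5] = -4·(-64) = 256
c[6] = -4·256 = -1024
c[7] = -4·(-1024) = 4096
c[8] = -4·4096 = -16384

-16384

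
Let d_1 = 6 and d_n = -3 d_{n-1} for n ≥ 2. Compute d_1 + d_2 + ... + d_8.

d_2 = -3·6 = -18
d_3 = -3·(-18) = 54
d_4 = -3·54 = -162
d_5 = -3·(-162) = 486
d_6 = -3·486 = -1458
d_7 = -3·(-1458) = 4374
d_8 = -3·4374 = -13122
Sum = 6 + (-18) + 54 + (-162) + 486 + (-1458) + 4374 + (-13122) = -9840

-9840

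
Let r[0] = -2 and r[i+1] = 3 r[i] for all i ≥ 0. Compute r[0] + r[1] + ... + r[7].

-6560

r[1] = 3·(-2) = -6
r[2] = 3·(-6) = -18
r[3] = 3·(-18) = -54
r[4] = 3·(-54) = -162
r[5] = 3·(-162) = -486
r[6] = 3·(-486) = -1458
r[7] = 3·(-1458) = -4374
Sum = (-2) + (-6) + (-18) + (-54) + (-162) + (-486) + (-1458) + (-4374) = -6560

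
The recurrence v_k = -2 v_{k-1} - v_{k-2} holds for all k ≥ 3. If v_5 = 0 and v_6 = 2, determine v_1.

8

Rearranging, v_{k-2} = -(v_k + 2 v_{k-1}).
v_4 = -(2 + 2(0)) = -2
v_3 = -(0 + 2(-2)) = 4
v_2 = -(-2 + 2(4)) = -6
v_1 = -(4 + 2(-6)) = 8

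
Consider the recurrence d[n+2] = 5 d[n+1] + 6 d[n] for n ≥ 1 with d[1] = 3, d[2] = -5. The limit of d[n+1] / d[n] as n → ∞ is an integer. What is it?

The characteristic equation is r^2 - 5r - 6 = 0, which factors as (r - 6)(r + 1) = 0.
So the roots are 6 and -1. Since |6| > |-1| and the coefficient of 6^n is non-zero, the ratio tends to 6.

6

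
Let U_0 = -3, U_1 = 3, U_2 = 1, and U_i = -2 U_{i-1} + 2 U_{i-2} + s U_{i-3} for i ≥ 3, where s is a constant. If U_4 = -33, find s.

U_3 = 4 - 3s
U_4 = -6 + 9s
So -6 + 9s = -33, giving s = -3.

-3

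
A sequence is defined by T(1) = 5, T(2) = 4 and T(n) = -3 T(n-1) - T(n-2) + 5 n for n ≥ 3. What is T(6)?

125

T(3) = -3*4 - 5 + 15 = -2
T(4) = -3*(-2) - 4 + 20 = 22
T(5) = -3*22 - (-2) + 25 = -39
T(6) = -3*(-39) - 22 + 30 = 125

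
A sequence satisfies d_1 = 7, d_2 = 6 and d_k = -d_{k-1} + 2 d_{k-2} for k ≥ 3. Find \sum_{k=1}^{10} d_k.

-47

d_3 = -6 + 2·7 = 8
d_4 = -8 + 2·6 = 4
d_5 = -4 + 2·8 = 12
d_6 = -12 + 2·4 = -4
d_7 = -(-4) + 2·12 = 28
d_8 = -28 + 2·(-4) = -36
d_9 = -(-36) + 2·28 = 92
d_{10} = -92 + 2·(-36) = -164
Sum = 7 + 6 + 8 + 4 + 12 + (-4) + 28 + (-36) + 92 + (-164) = -47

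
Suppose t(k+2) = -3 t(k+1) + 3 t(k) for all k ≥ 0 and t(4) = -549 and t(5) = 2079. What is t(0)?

Rearranging, t(k-2) = (t(k) + 3 t(k-1)) / 3.
t(3) = (2079 + 3(-549)) / 3 = 432/3 = 144
t(2) = (-549 + 3(144)) / 3 = -117/3 = -39
t(1) = (144 + 3(-39)) / 3 = 27/3 = 9
t(0) = (-39 + 3(9)) / 3 = -12/3 = -4

-4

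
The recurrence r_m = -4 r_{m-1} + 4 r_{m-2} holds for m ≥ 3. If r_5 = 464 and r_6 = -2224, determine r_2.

1

Rearranging, r_{m-2} = (r_m + 4 r_{m-1}) / 4.
r_4 = (-2224 + 4(464)) / 4 = -368/4 = -92
r_3 = (464 + 4(-92)) / 4 = 96/4 = 24
r_2 = (-92 + 4(24)) / 4 = 4/4 = 1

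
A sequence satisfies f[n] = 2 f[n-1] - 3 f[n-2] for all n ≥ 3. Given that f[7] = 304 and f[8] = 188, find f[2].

Rearranging, f[n-2] = (f[n] - 2 f[n-1]) / -3.
f[6] = (188 - 2*304) / -3 = -420/-3 = 140
f[5] = (304 - 2*140) / -3 = 24/-3 = -8
f[4] = (140 - 2*(-8)) / -3 = 156/-3 = -52
f[3] = (-8 - 2*(-52)) / -3 = 96/-3 = -32
f[2] = (-52 - 2*(-32)) / -3 = 12/-3 = -4

-4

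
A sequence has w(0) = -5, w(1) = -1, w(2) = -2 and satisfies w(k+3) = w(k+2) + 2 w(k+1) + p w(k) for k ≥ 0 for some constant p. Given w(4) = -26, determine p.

3

w(3) = -4 - 5p
w(4) = -8 - 6p
So -8 - 6p = -26, giving p = 3.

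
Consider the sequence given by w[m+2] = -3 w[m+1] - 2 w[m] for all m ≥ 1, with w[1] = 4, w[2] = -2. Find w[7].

w[3] = -3(-2) - 2(4) = -2
w[4] = -3(-2) - 2(-2) = 10
w[5] = -3(10) - 2(-2) = -26
w[6] = -3(-26) - 2(10) = 58
w[7] = -3(58) - 2(-26) = -122

-122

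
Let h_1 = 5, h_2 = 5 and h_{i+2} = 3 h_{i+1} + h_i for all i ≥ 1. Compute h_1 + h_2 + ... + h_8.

11110

h_3 = 3(5) + 5 = 20
h_4 = 3(20) + 5 = 65
h_5 = 3(65) + 20 = 215
h_6 = 3(215) + 65 = 710
h_7 = 3(710) + 215 = 2345
h_8 = 3(2345) + 710 = 7745
Sum = 5 + 5 + 20 + 65 + 215 + 710 + 2345 + 7745 = 11110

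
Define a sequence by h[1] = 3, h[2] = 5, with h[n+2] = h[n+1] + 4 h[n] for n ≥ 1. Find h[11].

28625

h[3] = 5 + 4*3 = 17
h[4] = 17 + 4*5 = 37
h[5] = 37 + 4*17 = 105
h[6] = 105 + 4*37 = 253
h[7] = 253 + 4*105 = 673
h[8] = 673 + 4*253 = 1685
h[9] = 1685 + 4*673 = 4377
h[10] = 4377 + 4*1685 = 11117
h[11] = 11117 + 4*4377 = 28625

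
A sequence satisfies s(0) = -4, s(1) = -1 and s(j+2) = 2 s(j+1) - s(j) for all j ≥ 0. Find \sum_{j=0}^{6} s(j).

35

s(2) = 2·(-1) - (-4) = 2
s(3) = 2·2 - (-1) = 5
s(4) = 2·5 - 2 = 8
s(5) = 2·8 - 5 = 11
s(6) = 2·11 - 8 = 14
Sum = (-4) + (-1) + 2 + 5 + 8 + 11 + 14 = 35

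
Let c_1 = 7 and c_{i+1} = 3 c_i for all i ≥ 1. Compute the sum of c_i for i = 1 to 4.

c_2 = 3(7) = 21
c_3 = 3(21) = 63
c_4 = 3(63) = 189
Sum = 7 + 21 + 63 + 189 = 280

280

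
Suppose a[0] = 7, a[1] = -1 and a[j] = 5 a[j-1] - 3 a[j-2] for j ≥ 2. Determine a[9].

-824491

a[2] = 5*(-1) - 3*7 = -26
a[3] = 5*(-26) - 3*(-1) = -127
a[4] = 5*(-127) - 3*(-26) = -557
a[5] = 5*(-557) - 3*(-127) = -2404
a[6] = 5*(-2404) - 3*(-557) = -10349
a[7] = 5*(-10349) - 3*(-2404) = -44533
a[8] = 5*(-44533) - 3*(-10349) = -191618
a[9] = 5*(-191618) - 3*(-44533) = -824491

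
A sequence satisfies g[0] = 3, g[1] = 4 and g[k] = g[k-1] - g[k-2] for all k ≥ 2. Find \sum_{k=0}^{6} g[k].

g[2] = 4 - 3 = 1
g[3] = 1 - 4 = -3
g[4] = (-3) - 1 = -4
g[5] = (-4) - (-3) = -1
g[6] = (-1) - (-4) = 3
Sum = 3 + 4 + 1 + (-3) + (-4) + (-1) + 3 = 3

3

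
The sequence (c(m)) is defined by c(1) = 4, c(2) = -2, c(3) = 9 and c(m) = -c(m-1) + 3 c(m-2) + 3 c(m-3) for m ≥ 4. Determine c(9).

204

c(4) = -9 + 3·(-2) + 3·4 = -3
c(5) = -(-3) + 3·9 + 3·(-2) = 24
c(6) = -24 + 3·(-3) + 3·9 = -6
c(7) = -(-6) + 3·24 + 3·(-3) = 69
c(8) = -69 + 3·(-6) + 3·24 = -15
c(9) = -(-15) + 3·69 + 3·(-6) = 204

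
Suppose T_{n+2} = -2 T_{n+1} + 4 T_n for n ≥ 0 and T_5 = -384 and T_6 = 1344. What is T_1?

6

Rearranging, T_{n-2} = (T_n + 2 T_{n-1}) / 4.
T_4 = (1344 + 2·(-384)) / 4 = 576/4 = 144
T_3 = (-384 + 2·144) / 4 = -96/4 = -24
T_2 = (144 + 2·(-24)) / 4 = 96/4 = 24
T_1 = (-24 + 2·24) / 4 = 24/4 = 6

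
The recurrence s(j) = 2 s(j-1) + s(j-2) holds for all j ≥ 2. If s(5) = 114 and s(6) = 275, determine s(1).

Rearranging, s(j-2) = s(j) - 2 s(j-1).
s(4) = 275 - 2·114 = 47
s(3) = 114 - 2·47 = 20
s(2) = 47 - 2·20 = 7
s(1) = 20 - 2·7 = 6

6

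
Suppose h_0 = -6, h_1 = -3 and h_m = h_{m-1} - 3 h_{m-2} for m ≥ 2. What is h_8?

h_2 = (-3) - 3·(-6) = 15
h_3 = 15 - 3·(-3) = 24
h_4 = 24 - 3·15 = -21
h_5 = (-21) - 3·24 = -93
h_6 = (-93) - 3·(-21) = -30
h_7 = (-30) - 3·(-93) = 249
h_8 = 249 - 3·(-30) = 339

339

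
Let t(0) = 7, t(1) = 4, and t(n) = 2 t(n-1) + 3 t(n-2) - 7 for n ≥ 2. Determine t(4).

t(2) = 2(4) + 3(7) - 7 = 22
t(3) = 2(22) + 3(4) - 7 = 49
t(4) = 2(49) + 3(22) - 7 = 157

157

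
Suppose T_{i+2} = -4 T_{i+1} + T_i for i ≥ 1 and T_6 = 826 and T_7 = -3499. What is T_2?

Rearranging, T_{i-2} = T_i + 4 T_{i-1}.
T_5 = -3499 + 4·826 = -195
T_4 = 826 + 4·(-195) = 46
T_3 = -195 + 4·46 = -11
T_2 = 46 + 4·(-11) = 2

2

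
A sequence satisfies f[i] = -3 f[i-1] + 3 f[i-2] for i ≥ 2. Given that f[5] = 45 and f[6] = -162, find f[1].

Rearranging, f[i-2] = (f[i] + 3 f[i-1]) / 3.
f[4] = (-162 + 3*45) / 3 = -27/3 = -9
f[3] = (45 + 3*(-9)) / 3 = 18/3 = 6
f[2] = (-9 + 3*6) / 3 = 9/3 = 3
f[1] = (6 + 3*3) / 3 = 15/3 = 5

5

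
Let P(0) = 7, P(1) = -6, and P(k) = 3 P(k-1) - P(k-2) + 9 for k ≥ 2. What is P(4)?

P(2) = 3·(-6) - 7 + 9 = -16
P(3) = 3·(-16) - (-6) + 9 = -33
P(4) = 3·(-33) - (-16) + 9 = -74

-74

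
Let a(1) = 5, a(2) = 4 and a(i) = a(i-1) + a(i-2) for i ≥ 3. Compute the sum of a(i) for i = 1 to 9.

a(3) = 4 + 5 = 9
a(4) = 9 + 4 = 13
a(5) = 13 + 9 = 22
a(6) = 22 + 13 = 35
a(7) = 35 + 22 = 57
a(8) = 57 + 35 = 92
a(9) = 92 + 57 = 149
Sum = 5 + 4 + 9 + 13 + 22 + 35 + 57 + 92 + 149 = 386

386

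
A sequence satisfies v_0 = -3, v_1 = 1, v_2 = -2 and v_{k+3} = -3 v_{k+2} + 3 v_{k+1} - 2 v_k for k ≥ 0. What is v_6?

-813

v_3 = -3(-2) + 3(1) - 2(-3) = 15
v_4 = -3(15) + 3(-2) - 2(1) = -53
v_5 = -3(-53) + 3(15) - 2(-2) = 208
v_6 = -3(208) + 3(-53) - 2(15) = -813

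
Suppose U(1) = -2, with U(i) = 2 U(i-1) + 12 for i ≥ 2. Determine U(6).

308

U(2) = 2·(-2) + 12 = 8
U(3) = 2·8 + 12 = 28
U(4) = 2·28 + 12 = 68
U(5) = 2·68 + 12 = 148
U(6) = 2·148 + 12 = 308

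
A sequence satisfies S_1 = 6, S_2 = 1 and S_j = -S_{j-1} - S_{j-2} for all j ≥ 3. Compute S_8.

1

S_3 = -1 - 6 = -7
S_4 = -(-7) - 1 = 6
S_5 = -6 - (-7) = 1
S_6 = -1 - 6 = -7
S_7 = -(-7) - 1 = 6
S_8 = -6 - (-7) = 1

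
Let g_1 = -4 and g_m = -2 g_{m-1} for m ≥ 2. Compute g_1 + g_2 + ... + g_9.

g_2 = -2·(-4) = 8
g_3 = -2·8 = -16
g_4 = -2·(-16) = 32
g_5 = -2·32 = -64
g_6 = -2·(-64) = 128
g_7 = -2·128 = -256
g_8 = -2·(-256) = 512
g_9 = -2·512 = -1024
Sum = (-4) + 8 + (-16) + 32 + (-64) + 128 + (-256) + 512 + (-1024) = -684

-684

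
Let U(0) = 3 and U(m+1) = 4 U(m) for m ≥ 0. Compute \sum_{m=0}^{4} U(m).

U(1) = 4(3) = 12
U(2) = 4(12) = 48
U(3) = 4(48) = 192
U(4) = 4(192) = 768
Sum = 3 + 12 + 48 + 192 + 768 = 1023

1023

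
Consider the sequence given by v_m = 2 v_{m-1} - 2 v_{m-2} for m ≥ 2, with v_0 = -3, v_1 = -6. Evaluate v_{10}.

-96

v_2 = 2*(-6) - 2*(-3) = -6
v_3 = 2*(-6) - 2*(-6) = 0
v_4 = 2*0 - 2*(-6) = 12
v_5 = 2*12 - 2*0 = 24
v_6 = 2*24 - 2*12 = 24
v_7 = 2*24 - 2*24 = 0
v_8 = 2*0 - 2*24 = -48
v_9 = 2*(-48) - 2*0 = -96
v_{10} = 2*(-96) - 2*(-48) = -96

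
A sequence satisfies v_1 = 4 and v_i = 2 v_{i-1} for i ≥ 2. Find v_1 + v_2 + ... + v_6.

252

v_2 = 2(4) = 8
v_3 = 2(8) = 16
v_4 = 2(16) = 32
v_5 = 2(32) = 64
v_6 = 2(64) = 128
Sum = 4 + 8 + 16 + 32 + 64 + 128 = 252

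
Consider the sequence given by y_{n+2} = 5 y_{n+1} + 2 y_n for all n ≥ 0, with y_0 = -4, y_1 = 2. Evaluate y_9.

331502

y_2 = 5(2) + 2(-4) = 2
y_3 = 5(2) + 2(2) = 14
y_4 = 5(14) + 2(2) = 74
y_5 = 5(74) + 2(14) = 398
y_6 = 5(398) + 2(74) = 2138
y_7 = 5(2138) + 2(398) = 11486
y_8 = 5(11486) + 2(2138) = 61706
y_9 = 5(61706) + 2(11486) = 331502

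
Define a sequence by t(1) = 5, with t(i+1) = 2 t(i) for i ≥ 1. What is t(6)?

160

t(2) = 2·5 = 10
t(3) = 2·10 = 20
t(4) = 2·20 = 40
t(5) = 2·40 = 80
t(6) = 2·80 = 160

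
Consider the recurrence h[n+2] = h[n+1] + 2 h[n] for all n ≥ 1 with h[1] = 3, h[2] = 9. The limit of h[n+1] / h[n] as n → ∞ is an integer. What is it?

2

The characteristic equation is r^2 - r - 2 = 0, which factors as (r - 2)(r + 1) = 0.
So the roots are 2 and -1. Since |2| > |-1| and the coefficient of 2^n is non-zero, the ratio tends to 2.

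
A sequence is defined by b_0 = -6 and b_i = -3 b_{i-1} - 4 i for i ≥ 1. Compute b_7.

11474

b_1 = -3·(-6) - 4 = 14
b_2 = -3·14 - 8 = -50
b_3 = -3·(-50) - 12 = 138
b_4 = -3·138 - 16 = -430
b_5 = -3·(-430) - 20 = 1270
b_6 = -3·1270 - 24 = -3834
b_7 = -3·(-3834) - 28 = 11474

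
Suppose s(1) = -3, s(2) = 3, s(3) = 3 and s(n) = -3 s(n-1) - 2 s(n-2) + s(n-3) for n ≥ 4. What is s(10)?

s(4) = -3*3 - 2*3 + (-3) = -18
s(5) = -3*(-18) - 2*3 + 3 = 51
s(6) = -3*51 - 2*(-18) + 3 = -114
s(7) = -3*(-114) - 2*51 + (-18) = 222
s(8) = -3*222 - 2*(-114) + 51 = -387
s(9) = -3*(-387) - 2*222 + (-114) = 603
s(10) = -3*603 - 2*(-387) + 222 = -813

-813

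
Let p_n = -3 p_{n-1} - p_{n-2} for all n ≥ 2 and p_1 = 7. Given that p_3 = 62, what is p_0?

Let p_0 = y.
p_2 = -21 - y
p_3 = 56 + 3y
So 56 + 3y = 62, giving y = 2.

2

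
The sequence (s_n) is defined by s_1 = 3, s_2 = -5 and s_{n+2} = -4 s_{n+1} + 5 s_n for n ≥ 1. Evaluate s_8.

-104165

s_3 = -4*(-5) + 5*3 = 35
s_4 = -4*35 + 5*(-5) = -165
s_5 = -4*(-165) + 5*35 = 835
s_6 = -4*835 + 5*(-165) = -4165
s_7 = -4*(-4165) + 5*835 = 20835
s_8 = -4*20835 + 5*(-4165) = -104165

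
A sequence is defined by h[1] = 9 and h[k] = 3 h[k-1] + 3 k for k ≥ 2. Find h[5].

h[2] = 3·9 + 6 = 33
h[3] = 3·33 + 9 = 108
h[4] = 3·108 + 12 = 336
h[5] = 3·336 + 15 = 1023

1023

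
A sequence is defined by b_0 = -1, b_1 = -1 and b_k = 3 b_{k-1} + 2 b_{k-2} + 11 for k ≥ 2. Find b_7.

b_2 = 3(-1) + 2(-1) + 11 = 6
b_3 = 3(6) + 2(-1) + 11 = 27
b_4 = 3(27) + 2(6) + 11 = 104
b_5 = 3(104) + 2(27) + 11 = 377
b_6 = 3(377) + 2(104) + 11 = 1350
b_7 = 3(1350) + 2(377) + 11 = 4815

4815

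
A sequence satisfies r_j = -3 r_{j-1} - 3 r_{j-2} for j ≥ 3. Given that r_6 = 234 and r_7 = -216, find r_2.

Rearranging, r_{j-2} = (r_j + 3 r_{j-1}) / -3.
r_5 = (-216 + 3·234) / -3 = 486/-3 = -162
r_4 = (234 + 3·(-162)) / -3 = -252/-3 = 84
r_3 = (-162 + 3·84) / -3 = 90/-3 = -30
r_2 = (84 + 3·(-30)) / -3 = -6/-3 = 2

2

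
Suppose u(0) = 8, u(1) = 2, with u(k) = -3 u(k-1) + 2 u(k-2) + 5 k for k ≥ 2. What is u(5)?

u(2) = -3·2 + 2·8 + 10 = 20
u(3) = -3·20 + 2·2 + 15 = -41
u(4) = -3·(-41) + 2·20 + 20 = 183
u(5) = -3·183 + 2·(-41) + 25 = -606

-606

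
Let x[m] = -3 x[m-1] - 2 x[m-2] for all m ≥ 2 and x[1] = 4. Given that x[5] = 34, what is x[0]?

Let x[0] = w.
x[2] = -12 - 2w
x[3] = 28 + 6w
x[4] = -60 - 14w
x[5] = 124 + 30w
So 124 + 30w = 34, giving w = -3.

-3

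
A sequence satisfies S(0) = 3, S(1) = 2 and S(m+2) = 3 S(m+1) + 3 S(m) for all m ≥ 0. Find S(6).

2835

S(2) = 3·2 + 3·3 = 15
S(3) = 3·15 + 3·2 = 51
S(4) = 3·51 + 3·15 = 198
S(5) = 3·198 + 3·51 = 747
S(6) = 3·747 + 3·198 = 2835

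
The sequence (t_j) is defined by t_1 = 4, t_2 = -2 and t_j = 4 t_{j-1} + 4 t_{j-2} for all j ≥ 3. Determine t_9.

68608

t_3 = 4*(-2) + 4*4 = 8
t_4 = 4*8 + 4*(-2) = 24
t_5 = 4*24 + 4*8 = 128
t_6 = 4*128 + 4*24 = 608
t_7 = 4*608 + 4*128 = 2944
t_8 = 4*2944 + 4*608 = 14208
t_9 = 4*14208 + 4*2944 = 68608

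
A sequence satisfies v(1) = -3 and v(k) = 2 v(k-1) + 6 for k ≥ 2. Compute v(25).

50331642

The fixed point is 6/(1 - 2) = -6, so v(k) + 6 = 2(v(k-1) + 6).
Hence v(k) = 3·2^{k-1} - 6.
v(25) = 3·2^{24} - 6 = 3·16777216 - 6 = 50331642.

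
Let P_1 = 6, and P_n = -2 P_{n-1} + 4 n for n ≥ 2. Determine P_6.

-112

P_2 = -2·6 + 8 = -4
P_3 = -2·(-4) + 12 = 20
P_4 = -2·20 + 16 = -24
P_5 = -2·(-24) + 20 = 68
P_6 = -2·68 + 24 = -112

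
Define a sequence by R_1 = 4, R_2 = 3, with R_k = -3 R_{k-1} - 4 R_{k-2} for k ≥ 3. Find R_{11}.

-3241

R_3 = -3(3) - 4(4) = -25
R_4 = -3(-25) - 4(3) = 63
R_5 = -3(63) - 4(-25) = -89
R_6 = -3(-89) - 4(63) = 15
R_7 = -3(15) - 4(-89) = 311
R_8 = -3(311) - 4(15) = -993
R_9 = -3(-993) - 4(311) = 1735
R_{10} = -3(1735) - 4(-993) = -1233
R_{11} = -3(-1233) - 4(1735) = -3241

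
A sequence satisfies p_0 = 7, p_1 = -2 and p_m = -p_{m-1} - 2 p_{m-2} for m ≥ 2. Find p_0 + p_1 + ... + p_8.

-47

p_2 = -(-2) - 2(7) = -12
p_3 = -(-12) - 2(-2) = 16
p_4 = -16 - 2(-12) = 8
p_5 = -8 - 2(16) = -40
p_6 = -(-40) - 2(8) = 24
p_7 = -24 - 2(-40) = 56
p_8 = -56 - 2(24) = -104
Sum = 7 + (-2) + (-12) + 16 + 8 + (-40) + 24 + 56 + (-104) = -47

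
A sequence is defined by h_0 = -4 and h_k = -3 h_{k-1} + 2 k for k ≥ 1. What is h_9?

86118

h_1 = -3*(-4) + 2 = 14
h_2 = -3*14 + 4 = -38
h_3 = -3*(-38) + 6 = 120
h_4 = -3*120 + 8 = -352
h_5 = -3*(-352) + 10 = 1066
h_6 = -3*1066 + 12 = -3186
h_7 = -3*(-3186) + 14 = 9572
h_8 = -3*9572 + 16 = -28700
h_9 = -3*(-28700) + 18 = 86118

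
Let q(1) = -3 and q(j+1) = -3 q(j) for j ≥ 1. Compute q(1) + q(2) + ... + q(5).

-183

q(2) = -3*(-3) = 9
q(3) = -3*9 = -27
q(4) = -3*(-27) = 81
q(5) = -3*81 = -243
Sum = (-3) + 9 + (-27) + 81 + (-243) = -183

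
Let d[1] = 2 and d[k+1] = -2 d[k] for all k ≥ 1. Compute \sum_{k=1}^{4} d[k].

-10

d[2] = -2(2) = -4
d[3] = -2(-4) = 8
d[4] = -2(8) = -16
Sum = 2 + (-4) + 8 + (-16) = -10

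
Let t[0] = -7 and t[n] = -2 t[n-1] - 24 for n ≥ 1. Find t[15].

-32776

The fixed point is -24/(1 + 2) = -8, so t[n] + 8 = -2(t[n-1] + 8).
Hence t[n] = 1·(-2)^n - 8.
t[15] = 1·(-2)^{15} - 8 = 1·-32768 - 8 = -32776.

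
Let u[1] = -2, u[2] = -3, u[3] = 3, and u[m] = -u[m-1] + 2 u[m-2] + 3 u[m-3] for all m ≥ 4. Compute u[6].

-33

u[4] = -3 + 2*(-3) + 3*(-2) = -15
u[5] = -(-15) + 2*3 + 3*(-3) = 12
u[6] = -12 + 2*(-15) + 3*3 = -33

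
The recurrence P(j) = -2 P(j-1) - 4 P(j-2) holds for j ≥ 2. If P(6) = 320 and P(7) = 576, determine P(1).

9

Rearranging, P(j-2) = (P(j) + 2 P(j-1)) / -4.
P(5) = (576 + 2·320) / -4 = 1216/-4 = -304
P(4) = (320 + 2·(-304)) / -4 = -288/-4 = 72
P(3) = (-304 + 2·72) / -4 = -160/-4 = 40
P(2) = (72 + 2·40) / -4 = 152/-4 = -38
P(1) = (40 + 2·(-38)) / -4 = -36/-4 = 9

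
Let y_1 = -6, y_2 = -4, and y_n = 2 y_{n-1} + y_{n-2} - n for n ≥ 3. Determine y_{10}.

-8964

y_3 = 2*(-4) + (-6) - 3 = -17
y_4 = 2*(-17) + (-4) - 4 = -42
y_5 = 2*(-42) + (-17) - 5 = -106
y_6 = 2*(-106) + (-42) - 6 = -260
y_7 = 2*(-260) + (-106) - 7 = -633
y_8 = 2*(-633) + (-260) - 8 = -1534
y_9 = 2*(-1534) + (-633) - 9 = -3710
y_{10} = 2*(-3710) + (-1534) - 10 = -8964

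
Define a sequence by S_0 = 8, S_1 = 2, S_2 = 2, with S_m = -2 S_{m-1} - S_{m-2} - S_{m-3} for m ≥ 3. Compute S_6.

62

S_3 = -2(2) - 2 - 8 = -14
S_4 = -2(-14) - 2 - 2 = 24
S_5 = -2(24) - (-14) - 2 = -36
S_6 = -2(-36) - 24 - (-14) = 62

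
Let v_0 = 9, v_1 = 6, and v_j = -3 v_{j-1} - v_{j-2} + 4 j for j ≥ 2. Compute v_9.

19471

v_2 = -3*6 - 9 + 8 = -19
v_3 = -3*(-19) - 6 + 12 = 63
v_4 = -3*63 - (-19) + 16 = -154
v_5 = -3*(-154) - 63 + 20 = 419
v_6 = -3*419 - (-154) + 24 = -1079
v_7 = -3*(-1079) - 419 + 28 = 2846
v_8 = -3*2846 - (-1079) + 32 = -7427
v_9 = -3*(-7427) - 2846 + 36 = 19471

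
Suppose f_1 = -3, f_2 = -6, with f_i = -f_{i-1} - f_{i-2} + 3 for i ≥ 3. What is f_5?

f_3 = -(-6) - (-3) + 3 = 12
f_4 = -12 - (-6) + 3 = -3
f_5 = -(-3) - 12 + 3 = -6

-6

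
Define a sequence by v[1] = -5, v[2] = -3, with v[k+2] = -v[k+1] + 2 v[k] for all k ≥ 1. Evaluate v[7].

v[3] = -(-3) + 2*(-5) = -7
v[4] = -(-7) + 2*(-3) = 1
v[5] = -1 + 2*(-7) = -15
v[6] = -(-15) + 2*1 = 17
v[7] = -17 + 2*(-15) = -47

-47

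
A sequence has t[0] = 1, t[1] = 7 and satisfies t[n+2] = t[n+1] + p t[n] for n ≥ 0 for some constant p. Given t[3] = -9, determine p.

-2

t[2] = 7 + p
t[3] = 7 + 8p
So 7 + 8p = -9, giving p = -2.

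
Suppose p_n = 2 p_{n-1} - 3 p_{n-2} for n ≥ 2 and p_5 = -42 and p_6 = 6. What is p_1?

6

Rearranging, p_{n-2} = (p_n - 2 p_{n-1}) / -3.
p_4 = (6 - 2(-42)) / -3 = 90/-3 = -30
p_3 = (-42 - 2(-30)) / -3 = 18/-3 = -6
p_2 = (-30 - 2(-6)) / -3 = -18/-3 = 6
p_1 = (-6 - 2(6)) / -3 = -18/-3 = 6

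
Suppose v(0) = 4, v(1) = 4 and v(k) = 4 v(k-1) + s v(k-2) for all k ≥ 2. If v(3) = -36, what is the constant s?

-5

v(2) = 16 + 4s
v(3) = 64 + 20s
So 64 + 20s = -36, giving s = -5.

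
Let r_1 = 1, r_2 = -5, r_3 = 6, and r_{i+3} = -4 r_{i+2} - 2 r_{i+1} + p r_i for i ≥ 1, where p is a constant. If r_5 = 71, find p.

r_4 = -14 + p
r_5 = 44 - 9p
So 44 - 9p = 71, giving p = -3.

-3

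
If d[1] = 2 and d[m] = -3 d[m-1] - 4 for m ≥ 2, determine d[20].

The fixed point is -4/(1 + 3) = -1, so d[m] + 1 = -3(d[m-1] + 1).
Hence d[m] = 3·(-3)^{m-1} - 1.
d[20] = 3·(-3)^{19} - 1 = 3·-1162261467 - 1 = -3486784402.

-3486784402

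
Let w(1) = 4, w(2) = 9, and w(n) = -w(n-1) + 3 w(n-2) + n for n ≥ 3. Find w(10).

1603

w(3) = -9 + 3·4 + 3 = 6
w(4) = -6 + 3·9 + 4 = 25
w(5) = -25 + 3·6 + 5 = -2
w(6) = -(-2) + 3·25 + 6 = 83
w(7) = -83 + 3·(-2) + 7 = -82
w(8) = -(-82) + 3·83 + 8 = 339
w(9) = -339 + 3·(-82) + 9 = -576
w(10) = -(-576) + 3·339 + 10 = 1603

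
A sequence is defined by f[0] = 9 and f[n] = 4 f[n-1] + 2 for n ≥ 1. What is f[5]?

f[1] = 4*9 + 2 = 38
f[2] = 4*38 + 2 = 154
f[3] = 4*154 + 2 = 618
f[4] = 4*618 + 2 = 2474
f[5] = 4*2474 + 2 = 9898

9898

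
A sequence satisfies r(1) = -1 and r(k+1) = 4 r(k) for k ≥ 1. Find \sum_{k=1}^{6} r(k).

-1365

r(2) = 4*(-1) = -4
r(3) = 4*(-4) = -16
r(4) = 4*(-16) = -64
r(5) = 4*(-64) = -256
r(6) = 4*(-256) = -1024
Sum = (-1) + (-4) + (-16) + (-64) + (-256) + (-1024) = -1365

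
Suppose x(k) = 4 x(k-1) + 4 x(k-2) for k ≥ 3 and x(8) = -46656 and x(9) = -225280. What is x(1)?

Rearranging, x(k-2) = (x(k) - 4 x(k-1)) / 4.
x(7) = (-225280 - 4·(-46656)) / 4 = -38656/4 = -9664
x(6) = (-46656 - 4·(-9664)) / 4 = -8000/4 = -2000
x(5) = (-9664 - 4·(-2000)) / 4 = -1664/4 = -416
x(4) = (-2000 - 4·(-416)) / 4 = -336/4 = -84
x(3) = (-416 - 4·(-84)) / 4 = -80/4 = -20
x(2) = (-84 - 4·(-20)) / 4 = -4/4 = -1
x(1) = (-20 - 4·(-1)) / 4 = -16/4 = -4

-4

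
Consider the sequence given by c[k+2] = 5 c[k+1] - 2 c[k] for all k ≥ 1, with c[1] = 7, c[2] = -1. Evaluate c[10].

c[3] = 5·(-1) - 2·7 = -19
c[4] = 5·(-19) - 2·(-1) = -93
c[5] = 5·(-93) - 2·(-19) = -427
c[6] = 5·(-427) - 2·(-93) = -1949
c[7] = 5·(-1949) - 2·(-427) = -8891
c[8] = 5·(-8891) - 2·(-1949) = -40557
c[9] = 5·(-40557) - 2·(-8891) = -185003
c[10] = 5·(-185003) - 2·(-40557) = -843901

-843901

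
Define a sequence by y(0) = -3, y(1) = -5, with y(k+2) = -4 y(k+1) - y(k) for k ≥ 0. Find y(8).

y(2) = -4·(-5) - (-3) = 23
y(3) = -4·23 - (-5) = -87
y(4) = -4·(-87) - 23 = 325
y(5) = -4·325 - (-87) = -1213
y(6) = -4·(-1213) - 325 = 4527
y(7) = -4·4527 - (-1213) = -16895
y(8) = -4·(-16895) - 4527 = 63053

63053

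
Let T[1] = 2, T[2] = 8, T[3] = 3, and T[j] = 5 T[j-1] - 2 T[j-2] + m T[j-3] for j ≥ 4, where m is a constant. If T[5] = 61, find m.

4

T[4] = -1 + 2m
T[5] = -11 + 18m
So -11 + 18m = 61, giving m = 4.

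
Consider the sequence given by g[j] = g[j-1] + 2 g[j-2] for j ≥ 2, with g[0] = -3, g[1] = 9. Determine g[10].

g[2] = 9 + 2(-3) = 3
g[3] = 3 + 2(9) = 21
g[4] = 21 + 2(3) = 27
g[5] = 27 + 2(21) = 69
g[6] = 69 + 2(27) = 123
g[7] = 123 + 2(69) = 261
g[8] = 261 + 2(123) = 507
g[9] = 507 + 2(261) = 1029
g[10] = 1029 + 2(507) = 2043

2043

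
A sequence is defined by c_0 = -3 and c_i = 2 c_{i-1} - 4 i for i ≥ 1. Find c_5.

c_1 = 2(-3) - 4 = -10
c_2 = 2(-10) - 8 = -28
c_3 = 2(-28) - 12 = -68
c_4 = 2(-68) - 16 = -152
c_5 = 2(-152) - 20 = -324

-324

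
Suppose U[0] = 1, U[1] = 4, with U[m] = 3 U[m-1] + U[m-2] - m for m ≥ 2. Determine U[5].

356

U[2] = 3·4 + 1 - 2 = 11
U[3] = 3·11 + 4 - 3 = 34
U[4] = 3·34 + 11 - 4 = 109
U[5] = 3·109 + 34 - 5 = 356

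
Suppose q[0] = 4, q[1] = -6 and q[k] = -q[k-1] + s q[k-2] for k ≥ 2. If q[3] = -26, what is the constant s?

2

q[2] = 6 + 4s
q[3] = -6 - 10s
So -6 - 10s = -26, giving s = 2.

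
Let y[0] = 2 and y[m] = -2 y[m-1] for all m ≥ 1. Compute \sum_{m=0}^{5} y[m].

y[1] = -2*2 = -4
y[2] = -2*(-4) = 8
y[3] = -2*8 = -16
y[4] = -2*(-16) = 32
y[5] = -2*32 = -64
Sum = 2 + (-4) + 8 + (-16) + 32 + (-64) = -42

-42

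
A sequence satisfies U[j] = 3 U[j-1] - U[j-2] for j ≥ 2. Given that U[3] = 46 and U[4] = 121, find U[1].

Rearranging, U[j-2] = -(U[j] - 3 U[j-1]).
U[2] = -(121 - 3(46)) = 17
U[1] = -(46 - 3(17)) = 5

5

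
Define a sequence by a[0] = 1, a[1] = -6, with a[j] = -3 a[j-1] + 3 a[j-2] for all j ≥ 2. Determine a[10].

a[2] = -3*(-6) + 3*1 = 21
a[3] = -3*21 + 3*(-6) = -81
a[4] = -3*(-81) + 3*21 = 306
a[5] = -3*306 + 3*(-81) = -1161
a[6] = -3*(-1161) + 3*306 = 4401
a[7] = -3*4401 + 3*(-1161) = -16686
a[8] = -3*(-16686) + 3*4401 = 63261
a[9] = -3*63261 + 3*(-16686) = -239841
a[10] = -3*(-239841) + 3*63261 = 909306

909306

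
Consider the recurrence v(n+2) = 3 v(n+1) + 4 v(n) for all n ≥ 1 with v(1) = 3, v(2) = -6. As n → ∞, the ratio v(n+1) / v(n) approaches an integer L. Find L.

The characteristic equation is r^2 - 3r - 4 = 0, which factors as (r - 4)(r + 1) = 0.
So the roots are 4 and -1. Since |4| > |-1| and the coefficient of 4^n is non-zero, the ratio tends to 4.

4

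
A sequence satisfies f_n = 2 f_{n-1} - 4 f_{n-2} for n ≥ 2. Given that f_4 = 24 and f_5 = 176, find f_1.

Rearranging, f_{n-2} = (f_n - 2 f_{n-1}) / -4.
f_3 = (176 - 2*24) / -4 = 128/-4 = -32
f_2 = (24 - 2*(-32)) / -4 = 88/-4 = -22
f_1 = (-32 - 2*(-22)) / -4 = 12/-4 = -3

-3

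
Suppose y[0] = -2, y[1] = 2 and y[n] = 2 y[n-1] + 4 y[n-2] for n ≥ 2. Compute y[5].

-32

y[2] = 2·2 + 4·(-2) = -4
y[3] = 2·(-4) + 4·2 = 0
y[4] = 2·0 + 4·(-4) = -16
y[5] = 2·(-16) + 4·0 = -32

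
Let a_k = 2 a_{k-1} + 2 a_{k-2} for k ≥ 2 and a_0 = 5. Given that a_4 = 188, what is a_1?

8

Let a_1 = v.
a_2 = 10 + 2v
a_3 = 20 + 6v
a_4 = 60 + 16v
So 60 + 16v = 188, giving v = 8.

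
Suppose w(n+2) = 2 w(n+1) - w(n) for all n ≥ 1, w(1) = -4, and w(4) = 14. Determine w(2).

2

Let w(2) = y.
w(3) = 4 + 2y
w(4) = 8 + 3y
So 8 + 3y = 14, giving y = 2.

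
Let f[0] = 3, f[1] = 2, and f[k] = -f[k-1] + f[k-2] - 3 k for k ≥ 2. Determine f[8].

f[2] = -2 + 3 - 6 = -5
f[3] = -(-5) + 2 - 9 = -2
f[4] = -(-2) + (-5) - 12 = -15
f[5] = -(-15) + (-2) - 15 = -2
f[6] = -(-2) + (-15) - 18 = -31
f[7] = -(-31) + (-2) - 21 = 8
f[8] = -8 + (-31) - 24 = -63

-63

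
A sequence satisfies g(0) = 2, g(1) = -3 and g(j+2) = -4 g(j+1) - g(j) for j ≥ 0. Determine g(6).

g(2) = -4(-3) - 2 = 10
g(3) = -4(10) - (-3) = -37
g(4) = -4(-37) - 10 = 138
g(5) = -4(138) - (-37) = -515
g(6) = -4(-515) - 138 = 1922

1922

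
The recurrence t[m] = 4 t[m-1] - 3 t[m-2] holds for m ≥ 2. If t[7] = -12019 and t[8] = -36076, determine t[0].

4

Rearranging, t[m-2] = (t[m] - 4 t[m-1]) / -3.
t[6] = (-36076 - 4*(-12019)) / -3 = 12000/-3 = -4000
t[5] = (-12019 - 4*(-4000)) / -3 = 3981/-3 = -1327
t[4] = (-4000 - 4*(-1327)) / -3 = 1308/-3 = -436
t[3] = (-1327 - 4*(-436)) / -3 = 417/-3 = -139
t[2] = (-436 - 4*(-139)) / -3 = 120/-3 = -40
t[1] = (-139 - 4*(-40)) / -3 = 21/-3 = -7
t[0] = (-40 - 4*(-7)) / -3 = -12/-3 = 4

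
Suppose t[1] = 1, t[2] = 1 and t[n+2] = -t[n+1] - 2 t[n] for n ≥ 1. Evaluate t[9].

-11

t[3] = -1 - 2(1) = -3
t[4] = -(-3) - 2(1) = 1
t[5] = -1 - 2(-3) = 5
t[6] = -5 - 2(1) = -7
t[7] = -(-7) - 2(5) = -3
t[8] = -(-3) - 2(-7) = 17
t[9] = -17 - 2(-3) = -11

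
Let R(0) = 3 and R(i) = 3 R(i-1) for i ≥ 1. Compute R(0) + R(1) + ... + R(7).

R(1) = 3·3 = 9
R(2) = 3·9 = 27
R(3) = 3·27 = 81
R(4) = 3·81 = 243
R(5) = 3·243 = 729
R(6) = 3·729 = 2187
R(7) = 3·2187 = 6561
Sum = 3 + 9 + 27 + 81 + 243 + 729 + 2187 + 6561 = 9840

9840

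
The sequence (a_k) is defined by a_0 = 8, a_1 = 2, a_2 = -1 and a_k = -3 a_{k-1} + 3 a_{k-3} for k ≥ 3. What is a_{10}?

-25461

a_3 = -3*(-1) + 3*8 = 27
a_4 = -3*27 + 3*2 = -75
a_5 = -3*(-75) + 3*(-1) = 222
a_6 = -3*222 + 3*27 = -585
a_7 = -3*(-585) + 3*(-75) = 1530
a_8 = -3*1530 + 3*222 = -3924
a_9 = -3*(-3924) + 3*(-585) = 10017
a_{10} = -3*10017 + 3*1530 = -25461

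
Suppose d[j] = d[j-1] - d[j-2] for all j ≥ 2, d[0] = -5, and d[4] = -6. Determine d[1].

6

Let d[1] = x.
d[2] = 5 + x
d[3] = 5
d[4] = -x
So -x = -6, giving x = 6.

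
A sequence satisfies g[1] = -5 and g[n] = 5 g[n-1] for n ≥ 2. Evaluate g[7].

g[2] = 5(-5) = -25
g[3] = 5(-25) = -125
g[4] = 5(-125) = -625
g[5] = 5(-625) = -3125
g[6] = 5(-3125) = -15625
g[7] = 5(-15625) = -78125

-78125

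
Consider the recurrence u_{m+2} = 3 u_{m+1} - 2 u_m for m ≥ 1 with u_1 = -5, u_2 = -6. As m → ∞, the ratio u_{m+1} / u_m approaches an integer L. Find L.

The characteristic equation is r^2 - 3r + 2 = 0, which factors as (r - 2)(r - 1) = 0.
So the roots are 2 and 1. Since |2| > |1| and the coefficient of 2^m is non-zero, the ratio tends to 2.

2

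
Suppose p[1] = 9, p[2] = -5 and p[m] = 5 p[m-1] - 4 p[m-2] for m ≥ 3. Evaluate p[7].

-19101

p[3] = 5·(-5) - 4·9 = -61
p[4] = 5·(-61) - 4·(-5) = -285
p[5] = 5·(-285) - 4·(-61) = -1181
p[6] = 5·(-1181) - 4·(-285) = -4765
p[7] = 5·(-4765) - 4·(-1181) = -19101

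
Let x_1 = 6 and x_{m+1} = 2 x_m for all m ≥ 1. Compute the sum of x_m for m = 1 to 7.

762

x_2 = 2*6 = 12
x_3 = 2*12 = 24
x_4 = 2*24 = 48
x_5 = 2*48 = 96
x_6 = 2*96 = 192
x_7 = 2*192 = 384
Sum = 6 + 12 + 24 + 48 + 96 + 192 + 384 = 762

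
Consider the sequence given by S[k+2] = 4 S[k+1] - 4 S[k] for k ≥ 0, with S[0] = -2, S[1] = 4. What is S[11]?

S[2] = 4(4) - 4(-2) = 24
S[3] = 4(24) - 4(4) = 80
S[4] = 4(80) - 4(24) = 224
S[5] = 4(224) - 4(80) = 576
S[6] = 4(576) - 4(224) = 1408
S[7] = 4(1408) - 4(576) = 3328
S[8] = 4(3328) - 4(1408) = 7680
S[9] = 4(7680) - 4(3328) = 17408
S[10] = 4(17408) - 4(7680) = 38912
S[11] = 4(38912) - 4(17408) = 86016

86016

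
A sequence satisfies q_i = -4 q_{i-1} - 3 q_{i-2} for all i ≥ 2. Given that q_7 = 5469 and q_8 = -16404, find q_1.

9

Rearranging, q_{i-2} = (q_i + 4 q_{i-1}) / -3.
q_6 = (-16404 + 4*5469) / -3 = 5472/-3 = -1824
q_5 = (5469 + 4*(-1824)) / -3 = -1827/-3 = 609
q_4 = (-1824 + 4*609) / -3 = 612/-3 = -204
q_3 = (609 + 4*(-204)) / -3 = -207/-3 = 69
q_2 = (-204 + 4*69) / -3 = 72/-3 = -24
q_1 = (69 + 4*(-24)) / -3 = -27/-3 = 9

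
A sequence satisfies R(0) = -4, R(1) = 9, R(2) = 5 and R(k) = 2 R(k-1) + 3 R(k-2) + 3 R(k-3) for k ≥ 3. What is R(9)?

R(3) = 2(5) + 3(9) + 3(-4) = 25
R(4) = 2(25) + 3(5) + 3(9) = 92
R(5) = 2(92) + 3(25) + 3(5) = 274
R(6) = 2(274) + 3(92) + 3(25) = 899
R(7) = 2(899) + 3(274) + 3(92) = 2896
R(8) = 2(2896) + 3(899) + 3(274) = 9311
R(9) = 2(9311) + 3(2896) + 3(899) = 30007

30007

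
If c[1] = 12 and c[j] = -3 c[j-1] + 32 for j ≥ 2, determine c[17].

The fixed point is 32/(1 + 3) = 8, so c[j] - 8 = -3(c[j-1] - 8).
Hence c[j] = 4·(-3)^{j-1} + 8.
c[17] = 4·(-3)^{16} + 8 = 4·43046721 + 8 = 172186892.

172186892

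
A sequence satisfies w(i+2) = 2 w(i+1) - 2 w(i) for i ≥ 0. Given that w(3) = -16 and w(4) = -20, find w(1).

Rearranging, w(i-2) = (w(i) - 2 w(i-1)) / -2.
w(2) = (-20 - 2*(-16)) / -2 = 12/-2 = -6
w(1) = (-16 - 2*(-6)) / -2 = -4/-2 = 2

2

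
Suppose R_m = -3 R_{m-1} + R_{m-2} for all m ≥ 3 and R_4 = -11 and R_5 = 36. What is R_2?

Rearranging, R_{m-2} = R_m + 3 R_{m-1}.
R_3 = 36 + 3*(-11) = 3
R_2 = -11 + 3*3 = -2

-2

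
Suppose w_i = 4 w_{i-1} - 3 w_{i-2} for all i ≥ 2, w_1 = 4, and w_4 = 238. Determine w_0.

-2

Let w_0 = z.
w_2 = 16 - 3z
w_3 = 52 - 12z
w_4 = 160 - 39z
So 160 - 39z = 238, giving z = -2.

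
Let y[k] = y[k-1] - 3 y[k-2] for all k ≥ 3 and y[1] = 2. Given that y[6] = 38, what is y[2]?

8

Let y[2] = w.
y[3] = -6 + w
y[4] = -6 - 2w
y[5] = 12 - 5w
y[6] = 30 + w
So 30 + w = 38, giving w = 8.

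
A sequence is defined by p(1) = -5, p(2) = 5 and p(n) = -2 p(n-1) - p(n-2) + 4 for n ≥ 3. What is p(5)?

p(3) = -2·5 - (-5) + 4 = -1
p(4) = -2·(-1) - 5 + 4 = 1
p(5) = -2·1 - (-1) + 4 = 3

3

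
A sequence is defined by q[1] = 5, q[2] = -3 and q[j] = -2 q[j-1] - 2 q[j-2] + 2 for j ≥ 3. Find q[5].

q[3] = -2*(-3) - 2*5 + 2 = -2
q[4] = -2*(-2) - 2*(-3) + 2 = 12
q[5] = -2*12 - 2*(-2) + 2 = -18

-18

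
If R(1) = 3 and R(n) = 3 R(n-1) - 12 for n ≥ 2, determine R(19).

-1162261461

The fixed point is -12/(1 - 3) = 6, so R(n) - 6 = 3(R(n-1) - 6).
Hence R(n) = -3·3^{n-1} + 6.
R(19) = -3·3^{18} + 6 = -3·387420489 + 6 = -1162261461.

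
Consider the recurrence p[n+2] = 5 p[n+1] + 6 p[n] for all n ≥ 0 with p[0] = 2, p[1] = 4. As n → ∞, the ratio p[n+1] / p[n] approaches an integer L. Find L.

6

The characteristic equation is r^2 - 5r - 6 = 0, which factors as (r - 6)(r + 1) = 0.
So the roots are 6 and -1. Since |6| > |-1| and the coefficient of 6^n is non-zero, the ratio tends to 6.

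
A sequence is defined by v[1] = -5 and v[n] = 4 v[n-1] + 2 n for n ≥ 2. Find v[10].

v[2] = 4(-5) + 4 = -16
v[3] = 4(-16) + 6 = -58
v[4] = 4(-58) + 8 = -224
v[5] = 4(-224) + 10 = -886
v[6] = 4(-886) + 12 = -3532
v[7] = 4(-3532) + 14 = -14114
v[8] = 4(-14114) + 16 = -56440
v[9] = 4(-56440) + 18 = -225742
v[10] = 4(-225742) + 20 = -902948

-902948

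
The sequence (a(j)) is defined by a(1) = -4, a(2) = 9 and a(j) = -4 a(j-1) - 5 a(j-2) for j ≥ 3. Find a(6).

-111

a(3) = -4*9 - 5*(-4) = -16
a(4) = -4*(-16) - 5*9 = 19
a(5) = -4*19 - 5*(-16) = 4
a(6) = -4*4 - 5*19 = -111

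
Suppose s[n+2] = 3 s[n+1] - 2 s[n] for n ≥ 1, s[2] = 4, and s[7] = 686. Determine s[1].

Let s[1] = x.
s[3] = 12 - 2x
s[4] = 28 - 6x
s[5] = 60 - 14x
s[6] = 124 - 30x
s[7] = 252 - 62x
So 252 - 62x = 686, giving x = -7.

-7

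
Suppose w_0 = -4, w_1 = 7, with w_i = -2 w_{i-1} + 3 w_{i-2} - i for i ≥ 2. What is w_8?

w_2 = -2(7) + 3(-4) - 2 = -28
w_3 = -2(-28) + 3(7) - 3 = 74
w_4 = -2(74) + 3(-28) - 4 = -236
w_5 = -2(-236) + 3(74) - 5 = 689
w_6 = -2(689) + 3(-236) - 6 = -2092
w_7 = -2(-2092) + 3(689) - 7 = 6244
w_8 = -2(6244) + 3(-2092) - 8 = -18772

-18772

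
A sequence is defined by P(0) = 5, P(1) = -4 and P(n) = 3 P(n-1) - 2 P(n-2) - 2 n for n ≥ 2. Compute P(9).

P(2) = 3·(-4) - 2·5 - 4 = -26
P(3) = 3·(-26) - 2·(-4) - 6 = -76
P(4) = 3·(-76) - 2·(-26) - 8 = -184
P(5) = 3·(-184) - 2·(-76) - 10 = -410
P(6) = 3·(-410) - 2·(-184) - 12 = -874
P(7) = 3·(-874) - 2·(-410) - 14 = -1816
P(8) = 3·(-1816) - 2·(-874) - 16 = -3716
P(9) = 3·(-3716) - 2·(-1816) - 18 = -7534

-7534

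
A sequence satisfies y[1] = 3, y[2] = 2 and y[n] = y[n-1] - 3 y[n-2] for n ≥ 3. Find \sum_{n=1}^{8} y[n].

-55

y[3] = 2 - 3(3) = -7
y[4] = (-7) - 3(2) = -13
y[5] = (-13) - 3(-7) = 8
y[6] = 8 - 3(-13) = 47
y[7] = 47 - 3(8) = 23
y[8] = 23 - 3(47) = -118
Sum = 3 + 2 + (-7) + (-13) + 8 + 47 + 23 + (-118) = -55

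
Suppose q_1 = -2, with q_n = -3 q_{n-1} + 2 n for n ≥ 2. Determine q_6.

702

q_2 = -3·(-2) + 4 = 10
q_3 = -3·10 + 6 = -24
q_4 = -3·(-24) + 8 = 80
q_5 = -3·80 + 10 = -230
q_6 = -3·(-230) + 12 = 702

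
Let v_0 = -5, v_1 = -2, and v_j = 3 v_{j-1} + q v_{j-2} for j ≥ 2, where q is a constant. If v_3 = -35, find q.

v_2 = -6 - 5q
v_3 = -18 - 17q
So -18 - 17q = -35, giving q = 1.

1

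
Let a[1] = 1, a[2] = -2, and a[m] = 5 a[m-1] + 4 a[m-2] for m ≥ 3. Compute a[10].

-1291142

a[3] = 5·(-2) + 4·1 = -6
a[4] = 5·(-6) + 4·(-2) = -38
a[5] = 5·(-38) + 4·(-6) = -214
a[6] = 5·(-214) + 4·(-38) = -1222
a[7] = 5·(-1222) + 4·(-214) = -6966
a[8] = 5·(-6966) + 4·(-1222) = -39718
a[9] = 5·(-39718) + 4·(-6966) = -226454
a[10] = 5·(-226454) + 4·(-39718) = -1291142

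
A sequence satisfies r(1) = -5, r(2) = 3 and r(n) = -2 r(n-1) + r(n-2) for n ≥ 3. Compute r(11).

-12059

r(3) = -2(3) + (-5) = -11
r(4) = -2(-11) + 3 = 25
r(5) = -2(25) + (-11) = -61
r(6) = -2(-61) + 25 = 147
r(7) = -2(147) + (-61) = -355
r(8) = -2(-355) + 147 = 857
r(9) = -2(857) + (-355) = -2069
r(10) = -2(-2069) + 857 = 4995
r(11) = -2(4995) + (-2069) = -12059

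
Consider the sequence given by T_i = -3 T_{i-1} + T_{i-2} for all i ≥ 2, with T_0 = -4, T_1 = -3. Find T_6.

T_2 = -3*(-3) + (-4) = 5
T_3 = -3*5 + (-3) = -18
T_4 = -3*(-18) + 5 = 59
T_5 = -3*59 + (-18) = -195
T_6 = -3*(-195) + 59 = 644

644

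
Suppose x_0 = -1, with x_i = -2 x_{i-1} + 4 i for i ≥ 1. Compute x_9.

980

x_1 = -2(-1) + 4 = 6
x_2 = -2(6) + 8 = -4
x_3 = -2(-4) + 12 = 20
x_4 = -2(20) + 16 = -24
x_5 = -2(-24) + 20 = 68
x_6 = -2(68) + 24 = -112
x_7 = -2(-112) + 28 = 252
x_8 = -2(252) + 32 = -472
x_9 = -2(-472) + 36 = 980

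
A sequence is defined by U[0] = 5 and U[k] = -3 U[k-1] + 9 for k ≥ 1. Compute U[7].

-6012

U[1] = -3(5) + 9 = -6
U[2] = -3(-6) + 9 = 27
U[3] = -3(27) + 9 = -72
U[4] = -3(-72) + 9 = 225
U[5] = -3(225) + 9 = -666
U[6] = -3(-666) + 9 = 2007
U[7] = -3(2007) + 9 = -6012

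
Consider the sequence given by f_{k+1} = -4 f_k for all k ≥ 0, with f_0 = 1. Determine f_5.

-1024

f_1 = -4*1 = -4
f_2 = -4*(-4) = 16
f_3 = -4*16 = -64
f_4 = -4*(-64) = 256
f_5 = -4*256 = -1024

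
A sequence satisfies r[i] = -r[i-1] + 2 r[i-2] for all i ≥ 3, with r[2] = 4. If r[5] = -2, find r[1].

Let r[1] = y.
r[3] = -4 + 2y
r[4] = 12 - 2y
r[5] = -20 + 6y
So -20 + 6y = -2, giving y = 3.

3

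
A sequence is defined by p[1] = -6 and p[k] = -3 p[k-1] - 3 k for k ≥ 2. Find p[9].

-30762

p[2] = -3(-6) - 6 = 12
p[3] = -3(12) - 9 = -45
p[4] = -3(-45) - 12 = 123
p[5] = -3(123) - 15 = -384
p[6] = -3(-384) - 18 = 1134
p[7] = -3(1134) - 21 = -3423
p[8] = -3(-3423) - 24 = 10245
p[9] = -3(10245) - 27 = -30762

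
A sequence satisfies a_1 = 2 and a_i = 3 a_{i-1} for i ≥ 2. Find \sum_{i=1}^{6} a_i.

a_2 = 3*2 = 6
a_3 = 3*6 = 18
a_4 = 3*18 = 54
a_5 = 3*54 = 162
a_6 = 3*162 = 486
Sum = 2 + 6 + 18 + 54 + 162 + 486 = 728

728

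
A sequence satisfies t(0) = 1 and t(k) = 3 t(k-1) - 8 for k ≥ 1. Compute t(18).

-1162261463

The fixed point is -8/(1 - 3) = 4, so t(k) - 4 = 3(t(k-1) - 4).
Hence t(k) = -3·3^k + 4.
t(18) = -3·3^{18} + 4 = -3·387420489 + 4 = -1162261463.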